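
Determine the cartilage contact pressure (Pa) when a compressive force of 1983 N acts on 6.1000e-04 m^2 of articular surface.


P = F / A
P = 1983 / 6.1000e-04
P = 3.2508e+06


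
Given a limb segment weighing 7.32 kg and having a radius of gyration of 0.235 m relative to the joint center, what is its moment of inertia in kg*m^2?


I = m * k^2
I = 7.32 * 0.235^2
k^2 = 0.0552
I = 0.4042


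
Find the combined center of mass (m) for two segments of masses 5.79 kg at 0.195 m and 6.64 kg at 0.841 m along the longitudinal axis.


COM = (m1*x1 + m2*x2) / (m1 + m2)
COM = (5.79*0.195 + 6.64*0.841) / (5.79 + 6.64)
Numerator = 6.7133
Denominator = 12.4300
COM = 0.5401


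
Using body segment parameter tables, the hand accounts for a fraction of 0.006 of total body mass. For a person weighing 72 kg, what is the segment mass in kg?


m_segment = body_mass * fraction
m_segment = 72 * 0.006
m_segment = 0.4320


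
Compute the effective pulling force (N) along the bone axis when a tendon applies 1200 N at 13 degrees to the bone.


F_eff = F_tendon * cos(theta)
theta = 13 deg = 0.2269 rad
cos(theta) = 0.9744
F_eff = 1200 * 0.9744
F_eff = 1169.2441


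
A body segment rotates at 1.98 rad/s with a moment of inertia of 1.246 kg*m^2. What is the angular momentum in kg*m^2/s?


L = I * omega
L = 1.246 * 1.98
L = 2.4671


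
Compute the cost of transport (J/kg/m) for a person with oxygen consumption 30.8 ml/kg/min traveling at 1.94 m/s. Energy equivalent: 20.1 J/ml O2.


Power per kg = VO2 * 20.1 / 60
Power per kg = 30.8 * 20.1 / 60 = 10.3180 W/kg
Cost = power_per_kg / speed
Cost = 10.3180 / 1.94
Cost = 5.3186


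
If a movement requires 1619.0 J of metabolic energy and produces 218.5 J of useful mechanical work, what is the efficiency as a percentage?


eta = (W_mech / E_meta) * 100
eta = (218.5 / 1619.0) * 100
ratio = 0.1350
eta = 13.4960


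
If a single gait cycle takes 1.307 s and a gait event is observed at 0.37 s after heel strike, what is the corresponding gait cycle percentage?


pct = (event_time / cycle_time) * 100
pct = (0.37 / 1.307) * 100
ratio = 0.2831
pct = 28.3091


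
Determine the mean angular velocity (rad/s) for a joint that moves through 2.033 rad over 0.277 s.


omega = delta_theta / delta_t
omega = 2.033 / 0.277
omega = 7.3394


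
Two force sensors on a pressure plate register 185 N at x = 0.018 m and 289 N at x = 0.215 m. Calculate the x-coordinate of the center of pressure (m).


COP_x = (F1*x1 + F2*x2) / (F1 + F2)
COP_x = (185*0.018 + 289*0.215) / (185 + 289)
Numerator = 65.4650
Denominator = 474
COP_x = 0.1381


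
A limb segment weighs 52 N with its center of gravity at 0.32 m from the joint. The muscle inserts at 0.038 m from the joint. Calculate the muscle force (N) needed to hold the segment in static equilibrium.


F_muscle = W * d_load / d_muscle
F_muscle = 52 * 0.32 / 0.038
Numerator = 16.6400
F_muscle = 437.8947


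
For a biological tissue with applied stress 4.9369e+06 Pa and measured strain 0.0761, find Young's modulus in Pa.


E = stress / strain
E = 4.9369e+06 / 0.0761
E = 6.4874e+07


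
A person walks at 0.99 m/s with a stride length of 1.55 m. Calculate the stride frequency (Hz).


f = v / stride_length
f = 0.99 / 1.55
f = 0.6387


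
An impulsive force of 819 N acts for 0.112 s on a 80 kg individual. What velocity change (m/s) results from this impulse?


J = F * dt = 819 * 0.112 = 91.7280 N*s
delta_v = J / m
delta_v = 91.7280 / 80
delta_v = 1.1466


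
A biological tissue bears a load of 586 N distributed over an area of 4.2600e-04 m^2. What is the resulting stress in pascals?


stress = F / A
stress = 586 / 4.2600e-04
stress = 1.3756e+06


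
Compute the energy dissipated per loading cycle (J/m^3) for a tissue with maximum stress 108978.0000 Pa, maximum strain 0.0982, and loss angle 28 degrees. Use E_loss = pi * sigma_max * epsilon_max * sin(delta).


E_loss = pi * sigma_max * epsilon_max * sin(delta)
delta = 28 deg = 0.4887 rad
sin(delta) = 0.4695
E_loss = pi * 108978.0000 * 0.0982 * 0.4695
E_loss = 15783.7242


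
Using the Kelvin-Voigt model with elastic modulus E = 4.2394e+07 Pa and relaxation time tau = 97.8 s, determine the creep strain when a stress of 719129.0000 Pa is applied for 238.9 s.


epsilon(t) = (sigma/E) * (1 - exp(-t/tau))
sigma/E = 719129.0000 / 4.2394e+07 = 0.0170
exp(-t/tau) = exp(-238.9 / 97.8) = 0.0869
epsilon = 0.0170 * (1 - 0.0869)
epsilon = 0.0155


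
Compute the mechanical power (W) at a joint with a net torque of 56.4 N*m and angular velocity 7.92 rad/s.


P = M * omega
P = 56.4 * 7.92
P = 446.6880


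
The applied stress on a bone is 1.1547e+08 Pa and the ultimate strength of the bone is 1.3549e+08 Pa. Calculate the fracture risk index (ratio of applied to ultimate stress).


FRI = applied / ultimate
FRI = 1.1547e+08 / 1.3549e+08
FRI = 0.8522


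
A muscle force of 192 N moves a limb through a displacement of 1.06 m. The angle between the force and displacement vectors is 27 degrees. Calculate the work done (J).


W = F * d * cos(theta)
theta = 27 deg = 0.4712 rad
cos(theta) = 0.8910
W = 192 * 1.06 * 0.8910
W = 181.3376


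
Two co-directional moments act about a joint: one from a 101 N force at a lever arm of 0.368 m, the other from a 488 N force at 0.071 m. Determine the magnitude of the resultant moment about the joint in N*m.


M = F1 * d1 + F2 * d2
M = 101 * 0.368 + 488 * 0.071
M = 37.1680 + 34.6480
M = 71.8160


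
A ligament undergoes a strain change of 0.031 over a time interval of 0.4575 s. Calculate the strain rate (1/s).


strain_rate = delta_strain / delta_t
strain_rate = 0.031 / 0.4575
strain_rate = 0.0678


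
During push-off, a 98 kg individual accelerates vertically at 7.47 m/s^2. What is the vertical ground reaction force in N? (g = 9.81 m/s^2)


GRF = m * (g + a)
GRF = 98 * (9.81 + 7.47)
GRF = 98 * 17.2800
GRF = 1693.4400


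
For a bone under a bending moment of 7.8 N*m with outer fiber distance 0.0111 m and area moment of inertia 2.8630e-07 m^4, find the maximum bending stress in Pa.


sigma = M * c / I
sigma = 7.8 * 0.0111 / 2.8630e-07
M * c = 0.0866
sigma = 302410.0594


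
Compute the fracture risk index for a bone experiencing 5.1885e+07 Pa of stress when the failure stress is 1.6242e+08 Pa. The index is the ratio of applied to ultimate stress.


FRI = applied / ultimate
FRI = 5.1885e+07 / 1.6242e+08
FRI = 0.3194


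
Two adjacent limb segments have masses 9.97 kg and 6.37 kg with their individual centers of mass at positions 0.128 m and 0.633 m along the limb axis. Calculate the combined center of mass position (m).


COM = (m1*x1 + m2*x2) / (m1 + m2)
COM = (9.97*0.128 + 6.37*0.633) / (9.97 + 6.37)
Numerator = 5.3084
Denominator = 16.3400
COM = 0.3249


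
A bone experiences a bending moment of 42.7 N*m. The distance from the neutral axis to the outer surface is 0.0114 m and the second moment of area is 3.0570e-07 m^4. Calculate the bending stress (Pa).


sigma = M * c / I
sigma = 42.7 * 0.0114 / 3.0570e-07
M * c = 0.4868
sigma = 1.5923e+06


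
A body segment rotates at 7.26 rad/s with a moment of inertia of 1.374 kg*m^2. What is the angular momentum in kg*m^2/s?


L = I * omega
L = 1.374 * 7.26
L = 9.9752


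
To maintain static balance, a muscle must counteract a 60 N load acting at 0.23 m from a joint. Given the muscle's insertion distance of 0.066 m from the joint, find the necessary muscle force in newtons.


F_muscle = W * d_load / d_muscle
F_muscle = 60 * 0.23 / 0.066
Numerator = 13.8000
F_muscle = 209.0909


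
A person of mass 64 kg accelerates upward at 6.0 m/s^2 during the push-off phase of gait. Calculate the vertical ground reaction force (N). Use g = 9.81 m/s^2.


GRF = m * (g + a)
GRF = 64 * (9.81 + 6.0)
GRF = 64 * 15.8100
GRF = 1011.8400


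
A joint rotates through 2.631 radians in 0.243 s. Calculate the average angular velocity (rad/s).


omega = delta_theta / delta_t
omega = 2.631 / 0.243
omega = 10.8272


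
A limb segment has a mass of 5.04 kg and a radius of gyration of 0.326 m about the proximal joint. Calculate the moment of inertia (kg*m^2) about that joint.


I = m * k^2
I = 5.04 * 0.326^2
k^2 = 0.1063
I = 0.5356


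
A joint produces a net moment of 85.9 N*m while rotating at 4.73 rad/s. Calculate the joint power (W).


P = M * omega
P = 85.9 * 4.73
P = 406.3070


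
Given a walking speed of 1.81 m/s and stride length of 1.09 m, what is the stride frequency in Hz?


f = v / stride_length
f = 1.81 / 1.09
f = 1.6606


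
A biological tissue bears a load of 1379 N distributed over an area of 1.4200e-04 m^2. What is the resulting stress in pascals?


stress = F / A
stress = 1379 / 1.4200e-04
stress = 9.7113e+06


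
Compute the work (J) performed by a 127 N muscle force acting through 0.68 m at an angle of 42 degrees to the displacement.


W = F * d * cos(theta)
theta = 42 deg = 0.7330 rad
cos(theta) = 0.7431
W = 127 * 0.68 * 0.7431
W = 64.1780


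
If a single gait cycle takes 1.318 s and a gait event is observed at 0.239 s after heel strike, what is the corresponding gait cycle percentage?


pct = (event_time / cycle_time) * 100
pct = (0.239 / 1.318) * 100
ratio = 0.1813
pct = 18.1335


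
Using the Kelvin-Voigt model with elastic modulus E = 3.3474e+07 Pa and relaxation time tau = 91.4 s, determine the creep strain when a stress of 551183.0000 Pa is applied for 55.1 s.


epsilon(t) = (sigma/E) * (1 - exp(-t/tau))
sigma/E = 551183.0000 / 3.3474e+07 = 0.0165
exp(-t/tau) = exp(-55.1 / 91.4) = 0.5473
epsilon = 0.0165 * (1 - 0.5473)
epsilon = 0.0075


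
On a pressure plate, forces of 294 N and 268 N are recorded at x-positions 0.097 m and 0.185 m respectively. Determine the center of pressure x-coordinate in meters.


COP_x = (F1*x1 + F2*x2) / (F1 + F2)
COP_x = (294*0.097 + 268*0.185) / (294 + 268)
Numerator = 78.0980
Denominator = 562
COP_x = 0.1390


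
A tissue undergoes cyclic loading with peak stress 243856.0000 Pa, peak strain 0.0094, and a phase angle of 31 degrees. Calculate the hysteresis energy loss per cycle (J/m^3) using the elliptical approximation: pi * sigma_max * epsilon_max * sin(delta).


E_loss = pi * sigma_max * epsilon_max * sin(delta)
delta = 31 deg = 0.5411 rad
sin(delta) = 0.5150
E_loss = pi * 243856.0000 * 0.0094 * 0.5150
E_loss = 3708.9460


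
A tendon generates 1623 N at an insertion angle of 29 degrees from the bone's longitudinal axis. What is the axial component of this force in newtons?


F_eff = F_tendon * cos(theta)
theta = 29 deg = 0.5061 rad
cos(theta) = 0.8746
F_eff = 1623 * 0.8746
F_eff = 1419.5078


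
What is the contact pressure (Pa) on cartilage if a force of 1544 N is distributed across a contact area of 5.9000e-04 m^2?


P = F / A
P = 1544 / 5.9000e-04
P = 2.6169e+06


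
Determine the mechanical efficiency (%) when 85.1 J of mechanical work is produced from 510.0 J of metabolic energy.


eta = (W_mech / E_meta) * 100
eta = (85.1 / 510.0) * 100
ratio = 0.1669
eta = 16.6863


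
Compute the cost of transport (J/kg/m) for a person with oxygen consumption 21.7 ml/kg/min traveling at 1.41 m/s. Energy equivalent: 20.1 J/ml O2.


Power per kg = VO2 * 20.1 / 60
Power per kg = 21.7 * 20.1 / 60 = 7.2695 W/kg
Cost = power_per_kg / speed
Cost = 7.2695 / 1.41
Cost = 5.1557


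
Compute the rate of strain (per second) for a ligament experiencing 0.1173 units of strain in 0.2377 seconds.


strain_rate = delta_strain / delta_t
strain_rate = 0.1173 / 0.2377
strain_rate = 0.4935


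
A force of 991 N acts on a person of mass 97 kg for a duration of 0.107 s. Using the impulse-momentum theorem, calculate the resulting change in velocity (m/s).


J = F * dt = 991 * 0.107 = 106.0370 N*s
delta_v = J / m
delta_v = 106.0370 / 97
delta_v = 1.0932


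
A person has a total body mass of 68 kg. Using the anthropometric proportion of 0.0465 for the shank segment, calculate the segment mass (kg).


m_segment = body_mass * fraction
m_segment = 68 * 0.0465
m_segment = 3.1620


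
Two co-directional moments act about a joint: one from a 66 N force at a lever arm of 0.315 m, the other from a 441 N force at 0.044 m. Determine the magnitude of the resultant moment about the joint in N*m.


M = F1 * d1 + F2 * d2
M = 66 * 0.315 + 441 * 0.044
M = 20.7900 + 19.4040
M = 40.1940


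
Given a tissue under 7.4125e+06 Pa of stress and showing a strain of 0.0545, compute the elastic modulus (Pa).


E = stress / strain
E = 7.4125e+06 / 0.0545
E = 1.3601e+08


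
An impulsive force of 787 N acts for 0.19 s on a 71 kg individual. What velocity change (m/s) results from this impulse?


J = F * dt = 787 * 0.19 = 149.5300 N*s
delta_v = J / m
delta_v = 149.5300 / 71
delta_v = 2.1061


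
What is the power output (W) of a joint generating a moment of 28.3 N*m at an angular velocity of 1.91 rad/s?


P = M * omega
P = 28.3 * 1.91
P = 54.0530


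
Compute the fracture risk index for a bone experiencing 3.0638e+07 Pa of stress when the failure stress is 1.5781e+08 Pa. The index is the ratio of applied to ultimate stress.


FRI = applied / ultimate
FRI = 3.0638e+07 / 1.5781e+08
FRI = 0.1941


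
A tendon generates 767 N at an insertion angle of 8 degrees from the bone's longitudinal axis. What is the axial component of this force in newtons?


F_eff = F_tendon * cos(theta)
theta = 8 deg = 0.1396 rad
cos(theta) = 0.9903
F_eff = 767 * 0.9903
F_eff = 759.5356


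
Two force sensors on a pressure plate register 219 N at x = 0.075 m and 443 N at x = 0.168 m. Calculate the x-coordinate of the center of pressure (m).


COP_x = (F1*x1 + F2*x2) / (F1 + F2)
COP_x = (219*0.075 + 443*0.168) / (219 + 443)
Numerator = 90.8490
Denominator = 662
COP_x = 0.1372


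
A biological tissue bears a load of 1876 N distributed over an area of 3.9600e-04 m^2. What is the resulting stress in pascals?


stress = F / A
stress = 1876 / 3.9600e-04
stress = 4.7374e+06


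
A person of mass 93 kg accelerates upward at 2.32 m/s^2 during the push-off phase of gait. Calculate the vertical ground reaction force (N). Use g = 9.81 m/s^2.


GRF = m * (g + a)
GRF = 93 * (9.81 + 2.32)
GRF = 93 * 12.1300
GRF = 1128.0900


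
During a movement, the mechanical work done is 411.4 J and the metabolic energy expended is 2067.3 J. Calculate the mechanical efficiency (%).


eta = (W_mech / E_meta) * 100
eta = (411.4 / 2067.3) * 100
ratio = 0.1990
eta = 19.9004


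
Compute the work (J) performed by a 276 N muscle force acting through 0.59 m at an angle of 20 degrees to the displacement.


W = F * d * cos(theta)
theta = 20 deg = 0.3491 rad
cos(theta) = 0.9397
W = 276 * 0.59 * 0.9397
W = 153.0195


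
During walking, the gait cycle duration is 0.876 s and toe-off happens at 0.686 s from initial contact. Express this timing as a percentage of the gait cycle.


pct = (event_time / cycle_time) * 100
pct = (0.686 / 0.876) * 100
ratio = 0.7831
pct = 78.3105


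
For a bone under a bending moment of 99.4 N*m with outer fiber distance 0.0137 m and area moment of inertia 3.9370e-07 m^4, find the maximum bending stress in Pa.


sigma = M * c / I
sigma = 99.4 * 0.0137 / 3.9370e-07
M * c = 1.3618
sigma = 3.4589e+06


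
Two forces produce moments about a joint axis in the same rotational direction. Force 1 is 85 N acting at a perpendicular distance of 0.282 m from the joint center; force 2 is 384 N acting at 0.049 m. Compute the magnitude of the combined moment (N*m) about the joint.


M = F1 * d1 + F2 * d2
M = 85 * 0.282 + 384 * 0.049
M = 23.9700 + 18.8160
M = 42.7860


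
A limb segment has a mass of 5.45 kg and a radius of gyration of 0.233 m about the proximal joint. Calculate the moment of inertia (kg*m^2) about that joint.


I = m * k^2
I = 5.45 * 0.233^2
k^2 = 0.0543
I = 0.2959


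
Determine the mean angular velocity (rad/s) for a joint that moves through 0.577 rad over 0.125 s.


omega = delta_theta / delta_t
omega = 0.577 / 0.125
omega = 4.6160


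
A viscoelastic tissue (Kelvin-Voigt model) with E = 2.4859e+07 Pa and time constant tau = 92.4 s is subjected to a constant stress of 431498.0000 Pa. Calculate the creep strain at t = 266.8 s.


epsilon(t) = (sigma/E) * (1 - exp(-t/tau))
sigma/E = 431498.0000 / 2.4859e+07 = 0.0174
exp(-t/tau) = exp(-266.8 / 92.4) = 0.0557
epsilon = 0.0174 * (1 - 0.0557)
epsilon = 0.0164


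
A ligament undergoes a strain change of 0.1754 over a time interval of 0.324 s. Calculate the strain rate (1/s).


strain_rate = delta_strain / delta_t
strain_rate = 0.1754 / 0.324
strain_rate = 0.5414


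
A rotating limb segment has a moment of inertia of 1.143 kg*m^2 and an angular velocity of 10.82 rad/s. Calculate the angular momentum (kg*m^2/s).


L = I * omega
L = 1.143 * 10.82
L = 12.3673


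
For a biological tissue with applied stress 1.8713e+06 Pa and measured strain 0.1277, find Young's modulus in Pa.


E = stress / strain
E = 1.8713e+06 / 0.1277
E = 1.4654e+07


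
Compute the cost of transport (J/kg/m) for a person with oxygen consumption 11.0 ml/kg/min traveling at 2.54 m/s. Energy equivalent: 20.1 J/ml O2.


Power per kg = VO2 * 20.1 / 60
Power per kg = 11.0 * 20.1 / 60 = 3.6850 W/kg
Cost = power_per_kg / speed
Cost = 3.6850 / 2.54
Cost = 1.4508


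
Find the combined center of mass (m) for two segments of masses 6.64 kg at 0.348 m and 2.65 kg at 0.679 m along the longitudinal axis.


COM = (m1*x1 + m2*x2) / (m1 + m2)
COM = (6.64*0.348 + 2.65*0.679) / (6.64 + 2.65)
Numerator = 4.1101
Denominator = 9.2900
COM = 0.4424


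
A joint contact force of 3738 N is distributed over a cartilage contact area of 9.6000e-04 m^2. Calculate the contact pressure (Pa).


P = F / A
P = 3738 / 9.6000e-04
P = 3.8938e+06


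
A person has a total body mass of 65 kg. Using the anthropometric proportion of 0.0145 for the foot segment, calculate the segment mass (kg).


m_segment = body_mass * fraction
m_segment = 65 * 0.0145
m_segment = 0.9425


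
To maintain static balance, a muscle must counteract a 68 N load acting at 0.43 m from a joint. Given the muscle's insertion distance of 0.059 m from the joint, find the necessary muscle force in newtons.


F_muscle = W * d_load / d_muscle
F_muscle = 68 * 0.43 / 0.059
Numerator = 29.2400
F_muscle = 495.5932


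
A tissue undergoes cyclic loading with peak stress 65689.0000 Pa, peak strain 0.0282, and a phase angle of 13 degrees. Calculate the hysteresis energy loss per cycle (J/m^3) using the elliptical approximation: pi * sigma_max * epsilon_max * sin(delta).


E_loss = pi * sigma_max * epsilon_max * sin(delta)
delta = 13 deg = 0.2269 rad
sin(delta) = 0.2250
E_loss = pi * 65689.0000 * 0.0282 * 0.2250
E_loss = 1309.1206


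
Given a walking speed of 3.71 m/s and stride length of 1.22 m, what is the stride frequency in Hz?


f = v / stride_length
f = 3.71 / 1.22
f = 3.0410


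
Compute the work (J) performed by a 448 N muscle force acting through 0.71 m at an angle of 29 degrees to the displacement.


W = F * d * cos(theta)
theta = 29 deg = 0.5061 rad
cos(theta) = 0.8746
W = 448 * 0.71 * 0.8746
W = 278.1990


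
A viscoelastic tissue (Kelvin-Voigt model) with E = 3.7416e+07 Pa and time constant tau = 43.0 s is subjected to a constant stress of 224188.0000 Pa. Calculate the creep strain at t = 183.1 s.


epsilon(t) = (sigma/E) * (1 - exp(-t/tau))
sigma/E = 224188.0000 / 3.7416e+07 = 0.0060
exp(-t/tau) = exp(-183.1 / 43.0) = 0.0141
epsilon = 0.0060 * (1 - 0.0141)
epsilon = 0.0059


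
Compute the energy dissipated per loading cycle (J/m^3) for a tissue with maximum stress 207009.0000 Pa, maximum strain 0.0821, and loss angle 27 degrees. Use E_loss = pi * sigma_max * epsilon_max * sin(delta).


E_loss = pi * sigma_max * epsilon_max * sin(delta)
delta = 27 deg = 0.4712 rad
sin(delta) = 0.4540
E_loss = pi * 207009.0000 * 0.0821 * 0.4540
E_loss = 24239.7994


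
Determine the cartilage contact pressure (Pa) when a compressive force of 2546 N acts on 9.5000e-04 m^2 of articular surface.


P = F / A
P = 2546 / 9.5000e-04
P = 2.6800e+06


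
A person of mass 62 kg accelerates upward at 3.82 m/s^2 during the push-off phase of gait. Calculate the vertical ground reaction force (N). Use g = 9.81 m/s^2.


GRF = m * (g + a)
GRF = 62 * (9.81 + 3.82)
GRF = 62 * 13.6300
GRF = 845.0600


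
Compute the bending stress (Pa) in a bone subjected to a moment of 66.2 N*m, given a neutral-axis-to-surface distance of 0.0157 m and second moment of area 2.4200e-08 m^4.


sigma = M * c / I
sigma = 66.2 * 0.0157 / 2.4200e-08
M * c = 1.0393
sigma = 4.2948e+07


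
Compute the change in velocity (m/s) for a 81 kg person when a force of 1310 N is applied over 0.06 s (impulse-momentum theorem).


J = F * dt = 1310 * 0.06 = 78.6000 N*s
delta_v = J / m
delta_v = 78.6000 / 81
delta_v = 0.9704


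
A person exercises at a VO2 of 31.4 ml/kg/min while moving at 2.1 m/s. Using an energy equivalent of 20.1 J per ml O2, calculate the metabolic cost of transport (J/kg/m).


Power per kg = VO2 * 20.1 / 60
Power per kg = 31.4 * 20.1 / 60 = 10.5190 W/kg
Cost = power_per_kg / speed
Cost = 10.5190 / 2.1
Cost = 5.0090


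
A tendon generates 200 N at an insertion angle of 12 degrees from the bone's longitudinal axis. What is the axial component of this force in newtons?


F_eff = F_tendon * cos(theta)
theta = 12 deg = 0.2094 rad
cos(theta) = 0.9781
F_eff = 200 * 0.9781
F_eff = 195.6295


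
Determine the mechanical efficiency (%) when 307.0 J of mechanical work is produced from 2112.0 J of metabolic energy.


eta = (W_mech / E_meta) * 100
eta = (307.0 / 2112.0) * 100
ratio = 0.1454
eta = 14.5360


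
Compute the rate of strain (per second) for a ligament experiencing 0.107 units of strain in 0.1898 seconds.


strain_rate = delta_strain / delta_t
strain_rate = 0.107 / 0.1898
strain_rate = 0.5638


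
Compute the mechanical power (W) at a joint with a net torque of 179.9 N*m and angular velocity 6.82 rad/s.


P = M * omega
P = 179.9 * 6.82
P = 1226.9180


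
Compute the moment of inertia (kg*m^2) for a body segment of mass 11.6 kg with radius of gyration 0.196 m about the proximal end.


I = m * k^2
I = 11.6 * 0.196^2
k^2 = 0.0384
I = 0.4456


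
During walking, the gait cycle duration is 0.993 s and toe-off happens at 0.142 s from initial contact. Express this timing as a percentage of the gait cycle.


pct = (event_time / cycle_time) * 100
pct = (0.142 / 0.993) * 100
ratio = 0.1430
pct = 14.3001


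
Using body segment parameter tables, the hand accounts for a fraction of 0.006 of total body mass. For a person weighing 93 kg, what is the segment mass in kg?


m_segment = body_mass * fraction
m_segment = 93 * 0.006
m_segment = 0.5580


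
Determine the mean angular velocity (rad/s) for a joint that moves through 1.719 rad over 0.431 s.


omega = delta_theta / delta_t
omega = 1.719 / 0.431
omega = 3.9884


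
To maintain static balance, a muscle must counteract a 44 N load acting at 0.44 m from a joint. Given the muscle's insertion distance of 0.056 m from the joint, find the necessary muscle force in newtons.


F_muscle = W * d_load / d_muscle
F_muscle = 44 * 0.44 / 0.056
Numerator = 19.3600
F_muscle = 345.7143


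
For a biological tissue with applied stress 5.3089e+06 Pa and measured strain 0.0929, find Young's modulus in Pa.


E = stress / strain
E = 5.3089e+06 / 0.0929
E = 5.7146e+07


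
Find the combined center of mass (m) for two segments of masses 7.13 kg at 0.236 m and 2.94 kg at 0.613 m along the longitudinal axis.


COM = (m1*x1 + m2*x2) / (m1 + m2)
COM = (7.13*0.236 + 2.94*0.613) / (7.13 + 2.94)
Numerator = 3.4849
Denominator = 10.0700
COM = 0.3461


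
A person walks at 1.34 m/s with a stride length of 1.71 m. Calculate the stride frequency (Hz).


f = v / stride_length
f = 1.34 / 1.71
f = 0.7836


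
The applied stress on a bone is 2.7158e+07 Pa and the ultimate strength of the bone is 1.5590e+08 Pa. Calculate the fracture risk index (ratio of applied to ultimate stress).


FRI = applied / ultimate
FRI = 2.7158e+07 / 1.5590e+08
FRI = 0.1742


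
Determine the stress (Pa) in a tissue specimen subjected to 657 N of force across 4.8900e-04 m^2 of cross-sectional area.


stress = F / A
stress = 657 / 4.8900e-04
stress = 1.3436e+06


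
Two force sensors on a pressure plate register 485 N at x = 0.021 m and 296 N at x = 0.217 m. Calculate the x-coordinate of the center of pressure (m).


COP_x = (F1*x1 + F2*x2) / (F1 + F2)
COP_x = (485*0.021 + 296*0.217) / (485 + 296)
Numerator = 74.4170
Denominator = 781
COP_x = 0.0953


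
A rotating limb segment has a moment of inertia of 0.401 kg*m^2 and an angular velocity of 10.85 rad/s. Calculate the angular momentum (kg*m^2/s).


L = I * omega
L = 0.401 * 10.85
L = 4.3509


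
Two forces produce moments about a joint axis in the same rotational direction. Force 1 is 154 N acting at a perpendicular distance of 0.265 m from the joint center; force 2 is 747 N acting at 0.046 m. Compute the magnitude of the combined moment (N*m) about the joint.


M = F1 * d1 + F2 * d2
M = 154 * 0.265 + 747 * 0.046
M = 40.8100 + 34.3620
M = 75.1720


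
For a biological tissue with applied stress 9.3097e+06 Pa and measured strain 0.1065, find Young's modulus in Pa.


E = stress / strain
E = 9.3097e+06 / 0.1065
E = 8.7415e+07


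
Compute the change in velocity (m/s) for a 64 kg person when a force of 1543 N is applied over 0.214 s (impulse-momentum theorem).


J = F * dt = 1543 * 0.214 = 330.2020 N*s
delta_v = J / m
delta_v = 330.2020 / 64
delta_v = 5.1594


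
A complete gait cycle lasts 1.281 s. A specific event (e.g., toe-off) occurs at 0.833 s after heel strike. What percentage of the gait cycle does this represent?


pct = (event_time / cycle_time) * 100
pct = (0.833 / 1.281) * 100
ratio = 0.6503
pct = 65.0273


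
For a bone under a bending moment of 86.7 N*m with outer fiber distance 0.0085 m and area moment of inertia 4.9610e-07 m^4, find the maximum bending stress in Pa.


sigma = M * c / I
sigma = 86.7 * 0.0085 / 4.9610e-07
M * c = 0.7370
sigma = 1.4855e+06


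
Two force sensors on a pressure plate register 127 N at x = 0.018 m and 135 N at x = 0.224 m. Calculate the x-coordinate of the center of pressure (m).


COP_x = (F1*x1 + F2*x2) / (F1 + F2)
COP_x = (127*0.018 + 135*0.224) / (127 + 135)
Numerator = 32.5260
Denominator = 262
COP_x = 0.1241


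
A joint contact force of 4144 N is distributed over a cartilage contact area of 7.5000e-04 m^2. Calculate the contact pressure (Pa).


P = F / A
P = 4144 / 7.5000e-04
P = 5.5253e+06


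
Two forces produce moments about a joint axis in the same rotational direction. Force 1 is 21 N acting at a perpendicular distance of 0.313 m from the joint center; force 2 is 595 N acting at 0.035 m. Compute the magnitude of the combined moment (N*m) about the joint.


M = F1 * d1 + F2 * d2
M = 21 * 0.313 + 595 * 0.035
M = 6.5730 + 20.8250
M = 27.3980


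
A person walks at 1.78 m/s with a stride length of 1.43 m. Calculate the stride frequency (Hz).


f = v / stride_length
f = 1.78 / 1.43
f = 1.2448


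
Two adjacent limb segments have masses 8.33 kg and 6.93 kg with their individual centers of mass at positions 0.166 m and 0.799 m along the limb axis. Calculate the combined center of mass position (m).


COM = (m1*x1 + m2*x2) / (m1 + m2)
COM = (8.33*0.166 + 6.93*0.799) / (8.33 + 6.93)
Numerator = 6.9199
Denominator = 15.2600
COM = 0.4535


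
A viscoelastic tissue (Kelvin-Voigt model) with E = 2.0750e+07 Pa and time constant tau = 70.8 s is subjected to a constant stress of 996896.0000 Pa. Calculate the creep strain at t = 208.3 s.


epsilon(t) = (sigma/E) * (1 - exp(-t/tau))
sigma/E = 996896.0000 / 2.0750e+07 = 0.0480
exp(-t/tau) = exp(-208.3 / 70.8) = 0.0528
epsilon = 0.0480 * (1 - 0.0528)
epsilon = 0.0455


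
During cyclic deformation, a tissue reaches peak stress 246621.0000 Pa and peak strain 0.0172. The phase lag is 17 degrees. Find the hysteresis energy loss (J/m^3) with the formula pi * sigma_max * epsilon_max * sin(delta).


E_loss = pi * sigma_max * epsilon_max * sin(delta)
delta = 17 deg = 0.2967 rad
sin(delta) = 0.2924
E_loss = pi * 246621.0000 * 0.0172 * 0.2924
E_loss = 3896.2222


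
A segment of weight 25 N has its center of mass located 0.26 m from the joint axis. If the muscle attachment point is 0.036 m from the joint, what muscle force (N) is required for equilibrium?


F_muscle = W * d_load / d_muscle
F_muscle = 25 * 0.26 / 0.036
Numerator = 6.5000
F_muscle = 180.5556


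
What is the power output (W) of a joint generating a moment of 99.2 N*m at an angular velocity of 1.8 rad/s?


P = M * omega
P = 99.2 * 1.8
P = 178.5600


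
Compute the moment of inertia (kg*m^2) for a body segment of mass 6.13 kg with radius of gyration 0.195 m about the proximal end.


I = m * k^2
I = 6.13 * 0.195^2
k^2 = 0.0380
I = 0.2331


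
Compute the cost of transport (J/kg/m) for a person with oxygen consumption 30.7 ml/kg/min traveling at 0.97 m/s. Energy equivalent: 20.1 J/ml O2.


Power per kg = VO2 * 20.1 / 60
Power per kg = 30.7 * 20.1 / 60 = 10.2845 W/kg
Cost = power_per_kg / speed
Cost = 10.2845 / 0.97
Cost = 10.6026


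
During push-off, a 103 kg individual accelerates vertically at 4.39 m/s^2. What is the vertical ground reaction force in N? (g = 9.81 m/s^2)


GRF = m * (g + a)
GRF = 103 * (9.81 + 4.39)
GRF = 103 * 14.2000
GRF = 1462.6000


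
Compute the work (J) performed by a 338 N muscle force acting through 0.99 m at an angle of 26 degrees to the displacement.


W = F * d * cos(theta)
theta = 26 deg = 0.4538 rad
cos(theta) = 0.8988
W = 338 * 0.99 * 0.8988
W = 300.7545


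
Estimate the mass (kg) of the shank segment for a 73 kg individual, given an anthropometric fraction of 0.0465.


m_segment = body_mass * fraction
m_segment = 73 * 0.0465
m_segment = 3.3945


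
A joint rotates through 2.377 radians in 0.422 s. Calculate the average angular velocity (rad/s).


omega = delta_theta / delta_t
omega = 2.377 / 0.422
omega = 5.6327


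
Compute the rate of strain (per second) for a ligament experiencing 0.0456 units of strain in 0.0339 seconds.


strain_rate = delta_strain / delta_t
strain_rate = 0.0456 / 0.0339
strain_rate = 1.3451


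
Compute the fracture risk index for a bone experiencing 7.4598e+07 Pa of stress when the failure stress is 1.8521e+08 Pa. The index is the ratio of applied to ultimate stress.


FRI = applied / ultimate
FRI = 7.4598e+07 / 1.8521e+08
FRI = 0.4028


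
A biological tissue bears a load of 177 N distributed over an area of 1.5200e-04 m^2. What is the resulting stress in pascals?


stress = F / A
stress = 177 / 1.5200e-04
stress = 1.1645e+06


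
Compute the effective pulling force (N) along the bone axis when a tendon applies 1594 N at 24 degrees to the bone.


F_eff = F_tendon * cos(theta)
theta = 24 deg = 0.4189 rad
cos(theta) = 0.9135
F_eff = 1594 * 0.9135
F_eff = 1456.1915


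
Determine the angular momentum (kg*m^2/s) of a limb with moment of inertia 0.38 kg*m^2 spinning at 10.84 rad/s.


L = I * omega
L = 0.38 * 10.84
L = 4.1192


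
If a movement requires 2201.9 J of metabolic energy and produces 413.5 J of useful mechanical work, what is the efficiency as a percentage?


eta = (W_mech / E_meta) * 100
eta = (413.5 / 2201.9) * 100
ratio = 0.1878
eta = 18.7792


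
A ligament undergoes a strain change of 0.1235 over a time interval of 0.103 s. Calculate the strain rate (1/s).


strain_rate = delta_strain / delta_t
strain_rate = 0.1235 / 0.103
strain_rate = 1.1990


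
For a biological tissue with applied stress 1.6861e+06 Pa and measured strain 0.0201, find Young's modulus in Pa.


E = stress / strain
E = 1.6861e+06 / 0.0201
E = 8.3886e+07


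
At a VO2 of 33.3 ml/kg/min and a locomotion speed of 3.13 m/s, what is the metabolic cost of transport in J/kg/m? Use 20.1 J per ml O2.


Power per kg = VO2 * 20.1 / 60
Power per kg = 33.3 * 20.1 / 60 = 11.1555 W/kg
Cost = power_per_kg / speed
Cost = 11.1555 / 3.13
Cost = 3.5641


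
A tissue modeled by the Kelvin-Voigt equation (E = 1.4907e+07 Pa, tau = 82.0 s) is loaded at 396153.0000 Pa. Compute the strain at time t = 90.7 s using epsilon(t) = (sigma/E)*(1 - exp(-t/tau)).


epsilon(t) = (sigma/E) * (1 - exp(-t/tau))
sigma/E = 396153.0000 / 1.4907e+07 = 0.0266
exp(-t/tau) = exp(-90.7 / 82.0) = 0.3308
epsilon = 0.0266 * (1 - 0.3308)
epsilon = 0.0178


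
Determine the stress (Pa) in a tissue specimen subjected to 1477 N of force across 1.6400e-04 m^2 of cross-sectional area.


stress = F / A
stress = 1477 / 1.6400e-04
stress = 9.0061e+06


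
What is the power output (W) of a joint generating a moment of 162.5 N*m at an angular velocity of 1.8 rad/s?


P = M * omega
P = 162.5 * 1.8
P = 292.5000


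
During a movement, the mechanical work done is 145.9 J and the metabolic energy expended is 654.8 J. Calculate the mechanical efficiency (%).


eta = (W_mech / E_meta) * 100
eta = (145.9 / 654.8) * 100
ratio = 0.2228
eta = 22.2816


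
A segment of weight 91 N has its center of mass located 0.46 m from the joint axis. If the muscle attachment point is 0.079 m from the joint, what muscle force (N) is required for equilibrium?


F_muscle = W * d_load / d_muscle
F_muscle = 91 * 0.46 / 0.079
Numerator = 41.8600
F_muscle = 529.8734


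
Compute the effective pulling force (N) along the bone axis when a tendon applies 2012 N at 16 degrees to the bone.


F_eff = F_tendon * cos(theta)
theta = 16 deg = 0.2793 rad
cos(theta) = 0.9613
F_eff = 2012 * 0.9613
F_eff = 1934.0585


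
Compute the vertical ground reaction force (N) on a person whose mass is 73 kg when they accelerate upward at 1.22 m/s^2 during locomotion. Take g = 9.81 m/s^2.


GRF = m * (g + a)
GRF = 73 * (9.81 + 1.22)
GRF = 73 * 11.0300
GRF = 805.1900


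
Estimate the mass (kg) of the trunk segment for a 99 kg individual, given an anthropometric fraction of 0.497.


m_segment = body_mass * fraction
m_segment = 99 * 0.497
m_segment = 49.2030


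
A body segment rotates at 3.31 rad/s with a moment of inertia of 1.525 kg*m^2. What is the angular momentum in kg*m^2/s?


L = I * omega
L = 1.525 * 3.31
L = 5.0477


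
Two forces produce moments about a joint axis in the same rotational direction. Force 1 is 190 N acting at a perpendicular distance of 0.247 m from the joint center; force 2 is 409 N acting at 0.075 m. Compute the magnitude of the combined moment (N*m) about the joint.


M = F1 * d1 + F2 * d2
M = 190 * 0.247 + 409 * 0.075
M = 46.9300 + 30.6750
M = 77.6050


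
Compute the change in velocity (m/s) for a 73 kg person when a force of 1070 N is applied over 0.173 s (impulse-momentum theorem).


J = F * dt = 1070 * 0.173 = 185.1100 N*s
delta_v = J / m
delta_v = 185.1100 / 73
delta_v = 2.5358


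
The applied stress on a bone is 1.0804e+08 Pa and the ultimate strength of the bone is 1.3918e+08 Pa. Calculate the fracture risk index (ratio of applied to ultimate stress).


FRI = applied / ultimate
FRI = 1.0804e+08 / 1.3918e+08
FRI = 0.7763


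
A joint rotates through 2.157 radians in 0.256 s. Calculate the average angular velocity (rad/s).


omega = delta_theta / delta_t
omega = 2.157 / 0.256
omega = 8.4258


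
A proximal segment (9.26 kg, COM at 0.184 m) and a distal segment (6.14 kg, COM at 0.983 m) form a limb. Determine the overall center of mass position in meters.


COM = (m1*x1 + m2*x2) / (m1 + m2)
COM = (9.26*0.184 + 6.14*0.983) / (9.26 + 6.14)
Numerator = 7.7395
Denominator = 15.4000
COM = 0.5026


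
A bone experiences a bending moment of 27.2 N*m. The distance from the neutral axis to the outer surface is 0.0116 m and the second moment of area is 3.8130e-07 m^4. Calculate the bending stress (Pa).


sigma = M * c / I
sigma = 27.2 * 0.0116 / 3.8130e-07
M * c = 0.3155
sigma = 827484.9200


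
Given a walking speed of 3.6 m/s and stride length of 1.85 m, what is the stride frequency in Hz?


f = v / stride_length
f = 3.6 / 1.85
f = 1.9459


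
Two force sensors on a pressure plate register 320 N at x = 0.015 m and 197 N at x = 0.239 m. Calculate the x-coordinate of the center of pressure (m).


COP_x = (F1*x1 + F2*x2) / (F1 + F2)
COP_x = (320*0.015 + 197*0.239) / (320 + 197)
Numerator = 51.8830
Denominator = 517
COP_x = 0.1004


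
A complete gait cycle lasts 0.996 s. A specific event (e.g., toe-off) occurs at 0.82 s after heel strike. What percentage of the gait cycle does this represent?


pct = (event_time / cycle_time) * 100
pct = (0.82 / 0.996) * 100
ratio = 0.8233
pct = 82.3293


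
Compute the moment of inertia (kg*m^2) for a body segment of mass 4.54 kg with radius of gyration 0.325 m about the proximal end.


I = m * k^2
I = 4.54 * 0.325^2
k^2 = 0.1056
I = 0.4795


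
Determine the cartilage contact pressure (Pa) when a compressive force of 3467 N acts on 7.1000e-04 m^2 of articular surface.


P = F / A
P = 3467 / 7.1000e-04
P = 4.8831e+06


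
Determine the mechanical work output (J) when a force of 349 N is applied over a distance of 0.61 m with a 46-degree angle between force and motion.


W = F * d * cos(theta)
theta = 46 deg = 0.8029 rad
cos(theta) = 0.6947
W = 349 * 0.61 * 0.6947
W = 147.8858


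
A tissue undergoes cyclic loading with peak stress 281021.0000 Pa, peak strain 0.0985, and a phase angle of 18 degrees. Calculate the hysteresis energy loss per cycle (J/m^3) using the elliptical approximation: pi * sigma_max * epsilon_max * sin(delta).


E_loss = pi * sigma_max * epsilon_max * sin(delta)
delta = 18 deg = 0.3142 rad
sin(delta) = 0.3090
E_loss = pi * 281021.0000 * 0.0985 * 0.3090
E_loss = 26872.4487


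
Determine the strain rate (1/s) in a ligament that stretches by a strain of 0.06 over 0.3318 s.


strain_rate = delta_strain / delta_t
strain_rate = 0.06 / 0.3318
strain_rate = 0.1808


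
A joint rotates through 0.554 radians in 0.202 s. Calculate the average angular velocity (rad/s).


omega = delta_theta / delta_t
omega = 0.554 / 0.202
omega = 2.7426


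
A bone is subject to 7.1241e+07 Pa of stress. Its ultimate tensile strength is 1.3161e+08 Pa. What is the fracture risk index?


FRI = applied / ultimate
FRI = 7.1241e+07 / 1.3161e+08
FRI = 0.5413


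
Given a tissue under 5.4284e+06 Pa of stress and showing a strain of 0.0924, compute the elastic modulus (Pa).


E = stress / strain
E = 5.4284e+06 / 0.0924
E = 5.8749e+07


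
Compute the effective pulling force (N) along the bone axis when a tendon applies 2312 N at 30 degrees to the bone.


F_eff = F_tendon * cos(theta)
theta = 30 deg = 0.5236 rad
cos(theta) = 0.8660
F_eff = 2312 * 0.8660
F_eff = 2002.2507


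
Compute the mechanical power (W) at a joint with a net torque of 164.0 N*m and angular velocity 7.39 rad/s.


P = M * omega
P = 164.0 * 7.39
P = 1211.9600


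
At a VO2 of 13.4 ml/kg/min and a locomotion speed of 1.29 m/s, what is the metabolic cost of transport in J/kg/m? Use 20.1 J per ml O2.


Power per kg = VO2 * 20.1 / 60
Power per kg = 13.4 * 20.1 / 60 = 4.4890 W/kg
Cost = power_per_kg / speed
Cost = 4.4890 / 1.29
Cost = 3.4798


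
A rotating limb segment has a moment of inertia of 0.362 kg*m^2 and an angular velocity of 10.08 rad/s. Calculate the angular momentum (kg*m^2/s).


L = I * omega
L = 0.362 * 10.08
L = 3.6490


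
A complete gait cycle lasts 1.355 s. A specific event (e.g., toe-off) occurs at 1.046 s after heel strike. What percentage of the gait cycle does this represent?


pct = (event_time / cycle_time) * 100
pct = (1.046 / 1.355) * 100
ratio = 0.7720
pct = 77.1956


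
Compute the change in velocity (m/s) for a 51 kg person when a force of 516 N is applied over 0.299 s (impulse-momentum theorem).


J = F * dt = 516 * 0.299 = 154.2840 N*s
delta_v = J / m
delta_v = 154.2840 / 51
delta_v = 3.0252
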